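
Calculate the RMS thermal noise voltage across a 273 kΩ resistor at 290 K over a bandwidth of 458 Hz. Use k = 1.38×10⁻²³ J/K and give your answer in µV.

V_n = √(4kTRB)
4kTRB = 4 × 1.38×10⁻²³ × 290 × 2.73×10⁵ × 4.58×10² = 2.00×10⁻¹² V²
V_n = √(2.00×10⁻¹²) = 1.41×10⁻⁶ V = 1.41 µV

1.41 µV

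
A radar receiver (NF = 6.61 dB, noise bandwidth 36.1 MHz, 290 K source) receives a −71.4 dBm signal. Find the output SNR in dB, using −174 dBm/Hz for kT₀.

Noise floor: N = −174 + 10 log₁₀(B) + NF
10 log₁₀(3.61×10⁷) = 75.58 dB
N = −174 + 75.58 + 6.61 = −91.81 dBm
SNR = P_sig − N = −71.4 − (−91.81) = 20.41 dB → 20.4 dB

20.4 dB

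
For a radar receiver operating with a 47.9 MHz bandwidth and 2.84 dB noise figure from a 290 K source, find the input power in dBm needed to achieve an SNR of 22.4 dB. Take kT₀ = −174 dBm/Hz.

Sensitivity = −174 + 10 log₁₀(B) + NF + SNR_min
= −174 + 76.8 + 2.84 + 22.4
= −71.96 dBm → −72.0 dBm

−72.0 dBm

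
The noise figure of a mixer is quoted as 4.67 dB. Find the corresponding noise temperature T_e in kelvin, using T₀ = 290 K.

F = 10^(4.67/10) = 2.93089
T_e = (F − 1)·T₀ = (2.93089 − 1) × 290 = 560 K

560 K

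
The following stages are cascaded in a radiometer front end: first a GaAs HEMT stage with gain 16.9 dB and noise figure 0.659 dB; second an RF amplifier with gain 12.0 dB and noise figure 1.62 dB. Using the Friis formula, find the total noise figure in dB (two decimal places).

Convert to linear (a loss of L dB is a gain of −L dB): F_i = 10^(NF_i/10), G_i = 10^(G_i,dB/10)
  Stage 1: F_1 = 10^(0.659/10) = 1.164, G_1 = 10^(16.9/10) = 48.98
  Stage 2: F_2 = 10^(1.62/10) = 1.452, G_2 = 10^(12.0/10) = 15.85
Friis cascade:
  F = 1.164 + (1.452 − 1)/48.98 = 1.173
NF = 10 log₁₀(1.173) = 0.69 dB

0.69 dB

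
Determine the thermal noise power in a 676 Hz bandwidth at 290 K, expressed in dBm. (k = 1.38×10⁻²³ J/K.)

−145.7 dBm

P_n = kTB = 1.38×10⁻²³ × 290 × 6.76×10² = 2.71×10⁻¹⁸ W
In dBm: 10 log₁₀(2.71×10⁻¹⁸ / 10⁻³) = −145.7 dBm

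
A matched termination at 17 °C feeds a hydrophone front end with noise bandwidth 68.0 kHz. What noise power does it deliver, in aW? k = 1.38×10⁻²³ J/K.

272 aW

T = 17 °C + 273.15 = 290.15 K
P_n = kTB = 1.38×10⁻²³ × 290.15 × 6.80×10⁴ = 2.72×10⁻¹⁶ W = 272 aW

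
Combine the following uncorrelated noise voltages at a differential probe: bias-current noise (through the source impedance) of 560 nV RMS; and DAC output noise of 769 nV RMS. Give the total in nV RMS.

951 nV

Uncorrelated sources add in power (mean-square): V_tot = √(ΣV_i²)
V_tot = √[(5.60×10⁻⁷)² + (7.69×10⁻⁷)²] = 9.51×10⁻⁷ V = 951 nV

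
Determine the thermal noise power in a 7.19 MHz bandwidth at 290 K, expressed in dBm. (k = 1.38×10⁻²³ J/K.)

−105.4 dBm

P_n = kTB = 1.38×10⁻²³ × 290 × 7.19×10⁶ = 2.88×10⁻¹⁴ W
In dBm: 10 log₁₀(2.88×10⁻¹⁴ / 10⁻³) = −105.4 dBm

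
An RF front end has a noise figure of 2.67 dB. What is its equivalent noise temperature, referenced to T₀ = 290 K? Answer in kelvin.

246 K

F = 10^(2.67/10) = 1.84927
T_e = (F − 1)·T₀ = (1.84927 − 1) × 290 = 246 K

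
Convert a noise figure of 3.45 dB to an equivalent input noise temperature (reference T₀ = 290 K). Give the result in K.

F = 10^(3.45/10) = 2.21309
T_e = (F − 1)·T₀ = (2.21309 − 1) × 290 = 352 K

352 K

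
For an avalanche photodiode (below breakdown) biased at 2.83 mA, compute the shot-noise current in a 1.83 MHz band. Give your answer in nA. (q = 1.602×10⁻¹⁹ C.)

I_n = √(2qI·B)
2qI·B = 2 × 1.602×10⁻¹⁹ × 2.83×10⁻³ × 1.83×10⁶ = 1.66×10⁻¹⁵ A²
I_n = √(1.66×10⁻¹⁵) = 4.07×10⁻⁸ A = 40.7 nA

40.7 nA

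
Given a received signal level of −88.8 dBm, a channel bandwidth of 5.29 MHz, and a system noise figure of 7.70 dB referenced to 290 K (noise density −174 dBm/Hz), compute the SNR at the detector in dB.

10.3 dB

Noise floor: N = −174 + 10 log₁₀(B) + NF
10 log₁₀(5.29×10⁶) = 67.23 dB
N = −174 + 67.23 + 7.70 = −99.07 dBm
SNR = P_sig − N = −88.8 − (−99.07) = 10.27 dB → 10.3 dB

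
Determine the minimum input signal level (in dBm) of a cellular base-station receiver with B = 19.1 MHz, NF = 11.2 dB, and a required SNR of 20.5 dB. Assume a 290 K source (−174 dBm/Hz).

−69.5 dBm

Sensitivity = −174 + 10 log₁₀(B) + NF + SNR_min
= −174 + 72.81 + 11.2 + 20.5
= −69.49 dBm → −69.5 dBm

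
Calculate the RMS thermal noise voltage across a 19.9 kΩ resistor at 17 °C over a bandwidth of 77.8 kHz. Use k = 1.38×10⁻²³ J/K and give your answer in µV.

T = 17 °C + 273.15 = 290.15 K
V_n = √(4kTRB)
4kTRB = 4 × 1.38×10⁻²³ × 290.15 × 1.99×10⁴ × 7.78×10⁴ = 2.48×10⁻¹¹ V²
V_n = √(2.48×10⁻¹¹) = 4.98×10⁻⁶ V = 4.98 µV

4.98 µV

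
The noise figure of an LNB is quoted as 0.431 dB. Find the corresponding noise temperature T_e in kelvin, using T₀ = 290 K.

F = 10^(0.431/10) = 1.10433
T_e = (F − 1)·T₀ = (1.10433 − 1) × 290 = 30.3 K

30.3 K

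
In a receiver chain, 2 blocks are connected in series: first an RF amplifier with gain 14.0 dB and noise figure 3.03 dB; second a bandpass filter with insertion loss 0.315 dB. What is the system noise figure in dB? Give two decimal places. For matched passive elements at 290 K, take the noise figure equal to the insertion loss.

3.04 dB

Convert to linear (a loss of L dB is a gain of −L dB): F_i = 10^(NF_i/10), G_i = 10^(G_i,dB/10)
  Stage 1: F_1 = 10^(3.03/10) = 2.009, G_1 = 10^(14.0/10) = 25.12
  Stage 2: F_2 = 10^(0.315/10) = 1.075, G_2 = 10^(−0.315/10) = 0.9300
Friis cascade:
  F = 2.009 + (1.075 − 1)/25.12 = 2.012
NF = 10 log₁₀(2.012) = 3.04 dB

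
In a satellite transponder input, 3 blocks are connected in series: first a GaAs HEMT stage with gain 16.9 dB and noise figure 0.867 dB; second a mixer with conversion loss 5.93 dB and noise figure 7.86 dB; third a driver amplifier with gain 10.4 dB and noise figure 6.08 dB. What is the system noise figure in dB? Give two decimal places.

Convert to linear (a loss of L dB is a gain of −L dB): F_i = 10^(NF_i/10), G_i = 10^(G_i,dB/10)
  Stage 1: F_1 = 10^(0.867/10) = 1.221, G_1 = 10^(16.9/10) = 48.98
  Stage 2: F_2 = 10^(7.86/10) = 6.109, G_2 = 10^(−5.93/10) = 0.2553
  Stage 3: F_3 = 10^(6.08/10) = 4.055, G_3 = 10^(10.4/10) = 10.96
Friis cascade:
  F = 1.221 + (6.109 − 1)/48.98 + (4.055 − 1)/12.50 = 1.570
NF = 10 log₁₀(1.570) = 1.96 dB

1.96 dB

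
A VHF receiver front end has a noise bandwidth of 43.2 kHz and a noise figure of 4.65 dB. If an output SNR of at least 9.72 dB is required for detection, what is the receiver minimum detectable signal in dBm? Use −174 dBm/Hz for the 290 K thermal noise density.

−113.3 dBm

Sensitivity = −174 + 10 log₁₀(B) + NF + SNR_min
= −174 + 46.35 + 4.65 + 9.72
= −113.28 dBm → −113.3 dBm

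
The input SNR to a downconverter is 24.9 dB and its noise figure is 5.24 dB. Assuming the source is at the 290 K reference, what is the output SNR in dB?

19.66 dB

By definition F = SNR_in/SNR_out, so in dB: SNR_out = SNR_in − NF
SNR_out = 24.9 − 5.24 = 19.66 dB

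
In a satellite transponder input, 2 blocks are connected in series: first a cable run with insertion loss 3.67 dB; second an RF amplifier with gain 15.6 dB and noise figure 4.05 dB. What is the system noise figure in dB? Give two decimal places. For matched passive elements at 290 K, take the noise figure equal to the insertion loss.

Convert to linear (a loss of L dB is a gain of −L dB): F_i = 10^(NF_i/10), G_i = 10^(G_i,dB/10)
  Stage 1: F_1 = 10^(3.67/10) = 2.328, G_1 = 10^(−3.67/10) = 0.4295
  Stage 2: F_2 = 10^(4.05/10) = 2.541, G_2 = 10^(15.6/10) = 36.31
Friis cascade:
  F = 2.328 + (2.541 − 1)/0.4295 = 5.916
NF = 10 log₁₀(5.916) = 7.72 dB

7.72 dB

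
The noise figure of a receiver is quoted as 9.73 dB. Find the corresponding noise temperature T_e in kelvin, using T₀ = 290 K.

2435 K

F = 10^(9.73/10) = 9.39723
T_e = (F − 1)·T₀ = (9.39723 − 1) × 290 = 2435 K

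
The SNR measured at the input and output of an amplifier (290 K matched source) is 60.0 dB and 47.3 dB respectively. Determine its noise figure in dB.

NF (dB) = SNR_in(dB) − SNR_out(dB) when the source is at T₀
NF = 60.0 − 47.3 = 12.7 dB

12.7 dB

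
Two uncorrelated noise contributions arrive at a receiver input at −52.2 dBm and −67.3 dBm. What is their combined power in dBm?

Convert to linear, add, convert back:
P₁ = 6.03×10⁻⁹ W, P₂ = 1.86×10⁻¹⁰ W
P_tot = 6.21×10⁻⁹ W → 10 log₁₀(P_tot / 10⁻³) = −52.1 dBm

−52.1 dBm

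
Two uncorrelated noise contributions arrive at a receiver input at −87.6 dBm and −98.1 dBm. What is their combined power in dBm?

−87.2 dBm

Convert to linear, add, convert back:
P₁ = 1.74×10⁻¹² W, P₂ = 1.55×10⁻¹³ W
P_tot = 1.89×10⁻¹² W → 10 log₁₀(P_tot / 10⁻³) = −87.2 dBm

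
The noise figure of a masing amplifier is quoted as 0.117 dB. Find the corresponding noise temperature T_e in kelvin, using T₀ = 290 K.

F = 10^(0.117/10) = 1.02731
T_e = (F − 1)·T₀ = (1.02731 − 1) × 290 = 7.92 K

7.92 K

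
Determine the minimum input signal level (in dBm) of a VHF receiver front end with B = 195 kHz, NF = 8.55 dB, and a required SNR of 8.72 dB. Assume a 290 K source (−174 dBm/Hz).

Sensitivity = −174 + 10 log₁₀(B) + NF + SNR_min
= −174 + 52.9 + 8.55 + 8.72
= −103.83 dBm → −103.8 dBm

−103.8 dBm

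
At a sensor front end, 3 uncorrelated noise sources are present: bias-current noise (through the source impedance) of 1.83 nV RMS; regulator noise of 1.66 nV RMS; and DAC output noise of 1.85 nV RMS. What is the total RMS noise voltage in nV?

3.09 nV

Uncorrelated sources add in power (mean-square): V_tot = √(ΣV_i²)
V_tot = √[(1.83×10⁻⁹)² + (1.66×10⁻⁹)² + (1.85×10⁻⁹)²] = 3.09×10⁻⁹ V = 3.09 nV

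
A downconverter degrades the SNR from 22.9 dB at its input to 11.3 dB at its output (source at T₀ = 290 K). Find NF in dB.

NF (dB) = SNR_in(dB) − SNR_out(dB) when the source is at T₀
NF = 22.9 − 11.3 = 11.6 dB

11.6 dB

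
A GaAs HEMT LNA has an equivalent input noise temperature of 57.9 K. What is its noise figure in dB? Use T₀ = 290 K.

F = 1 + T_e/T₀ = 1 + 57.9/290 = 1.19966
NF = 10 log₁₀(1.19966) = 0.791 dB

0.791 dB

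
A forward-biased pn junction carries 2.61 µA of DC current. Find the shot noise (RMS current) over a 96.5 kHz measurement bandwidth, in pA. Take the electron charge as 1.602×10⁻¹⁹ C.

284 pA

I_n = √(2qI·B)
2qI·B = 2 × 1.602×10⁻¹⁹ × 2.61×10⁻⁶ × 9.65×10⁴ = 8.07×10⁻²⁰ A²
I_n = √(8.07×10⁻²⁰) = 2.84×10⁻¹⁰ A = 284 pA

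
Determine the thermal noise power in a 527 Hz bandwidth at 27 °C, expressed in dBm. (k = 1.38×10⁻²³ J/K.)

−146.6 dBm

T = 27 °C + 273.15 = 300.15 K
P_n = kTB = 1.38×10⁻²³ × 300.15 × 5.27×10² = 2.18×10⁻¹⁸ W
In dBm: 10 log₁₀(2.18×10⁻¹⁸ / 10⁻³) = −146.6 dBm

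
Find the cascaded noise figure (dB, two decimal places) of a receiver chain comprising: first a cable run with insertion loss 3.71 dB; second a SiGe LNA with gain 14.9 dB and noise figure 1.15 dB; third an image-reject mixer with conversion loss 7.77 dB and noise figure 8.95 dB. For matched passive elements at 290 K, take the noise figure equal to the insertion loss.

5.54 dB

Convert to linear (a loss of L dB is a gain of −L dB): F_i = 10^(NF_i/10), G_i = 10^(G_i,dB/10)
  Stage 1: F_1 = 10^(3.71/10) = 2.350, G_1 = 10^(−3.71/10) = 0.4256
  Stage 2: F_2 = 10^(1.15/10) = 1.303, G_2 = 10^(14.9/10) = 30.90
  Stage 3: F_3 = 10^(8.95/10) = 7.852, G_3 = 10^(−7.77/10) = 0.1671
Friis cascade:
  F = 2.350 + (1.303 − 1)/0.4256 + (7.852 − 1)/13.15 = 3.583
NF = 10 log₁₀(3.583) = 5.54 dB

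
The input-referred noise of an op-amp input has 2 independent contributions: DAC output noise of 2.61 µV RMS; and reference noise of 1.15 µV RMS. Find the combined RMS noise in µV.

2.85 µV

Uncorrelated sources add in power (mean-square): V_tot = √(ΣV_i²)
V_tot = √[(2.61×10⁻⁶)² + (1.15×10⁻⁶)²] = 2.85×10⁻⁶ V = 2.85 µV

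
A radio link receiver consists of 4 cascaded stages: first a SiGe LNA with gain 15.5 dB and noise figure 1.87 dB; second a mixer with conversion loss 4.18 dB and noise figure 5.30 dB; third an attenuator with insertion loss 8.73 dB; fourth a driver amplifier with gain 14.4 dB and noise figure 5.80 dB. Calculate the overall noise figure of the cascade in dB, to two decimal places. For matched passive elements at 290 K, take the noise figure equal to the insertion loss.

5.59 dB

Convert to linear (a loss of L dB is a gain of −L dB): F_i = 10^(NF_i/10), G_i = 10^(G_i,dB/10)
  Stage 1: F_1 = 10^(1.87/10) = 1.538, G_1 = 10^(15.5/10) = 35.48
  Stage 2: F_2 = 10^(5.30/10) = 3.388, G_2 = 10^(−4.18/10) = 0.3819
  Stage 3: F_3 = 10^(8.73/10) = 7.464, G_3 = 10^(−8.73/10) = 0.1340
  Stage 4: F_4 = 10^(5.80/10) = 3.802, G_4 = 10^(14.4/10) = 27.54
Friis cascade:
  F = 1.538 + (3.388 − 1)/35.48 + (7.464 − 1)/13.55 + (3.802 − 1)/1.816 = 3.626
NF = 10 log₁₀(3.626) = 5.59 dB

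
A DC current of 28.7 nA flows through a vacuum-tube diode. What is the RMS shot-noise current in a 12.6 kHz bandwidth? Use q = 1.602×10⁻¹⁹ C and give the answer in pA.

I_n = √(2qI·B)
2qI·B = 2 × 1.602×10⁻¹⁹ × 2.87×10⁻⁸ × 1.26×10⁴ = 1.16×10⁻²² A²
I_n = √(1.16×10⁻²²) = 1.08×10⁻¹¹ A = 10.8 pA

10.8 pA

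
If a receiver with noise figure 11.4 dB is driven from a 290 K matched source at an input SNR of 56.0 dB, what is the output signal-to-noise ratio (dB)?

44.6 dB

By definition F = SNR_in/SNR_out, so in dB: SNR_out = SNR_in − NF
SNR_out = 56.0 − 11.4 = 44.6 dB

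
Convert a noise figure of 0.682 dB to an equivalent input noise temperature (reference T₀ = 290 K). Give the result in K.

F = 10^(0.682/10) = 1.17004
T_e = (F − 1)·T₀ = (1.17004 − 1) × 290 = 49.3 K

49.3 K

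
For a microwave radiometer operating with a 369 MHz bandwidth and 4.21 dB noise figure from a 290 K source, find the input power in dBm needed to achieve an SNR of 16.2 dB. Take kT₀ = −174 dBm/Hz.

−67.9 dBm

Sensitivity = −174 + 10 log₁₀(B) + NF + SNR_min
= −174 + 85.67 + 4.21 + 16.2
= −67.92 dBm → −67.9 dBm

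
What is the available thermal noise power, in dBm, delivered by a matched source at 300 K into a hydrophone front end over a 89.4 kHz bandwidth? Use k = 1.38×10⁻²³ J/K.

−124.3 dBm

P_n = kTB = 1.38×10⁻²³ × 300 × 8.94×10⁴ = 3.70×10⁻¹⁶ W
In dBm: 10 log₁₀(3.70×10⁻¹⁶ / 10⁻³) = −124.3 dBm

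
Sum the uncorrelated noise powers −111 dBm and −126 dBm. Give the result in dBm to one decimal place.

Convert to linear, add, convert back:
P₁ = 7.94×10⁻¹⁵ W, P₂ = 2.51×10⁻¹⁶ W
P_tot = 8.19×10⁻¹⁵ W → 10 log₁₀(P_tot / 10⁻³) = −110.9 dBm

−110.9 dBm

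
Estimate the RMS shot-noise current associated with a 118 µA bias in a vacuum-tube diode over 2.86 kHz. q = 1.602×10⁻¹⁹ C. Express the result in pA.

329 pA

I_n = √(2qI·B)
2qI·B = 2 × 1.602×10⁻¹⁹ × 1.18×10⁻⁴ × 2.86×10³ = 1.08×10⁻¹⁹ A²
I_n = √(1.08×10⁻¹⁹) = 3.29×10⁻¹⁰ A = 329 pA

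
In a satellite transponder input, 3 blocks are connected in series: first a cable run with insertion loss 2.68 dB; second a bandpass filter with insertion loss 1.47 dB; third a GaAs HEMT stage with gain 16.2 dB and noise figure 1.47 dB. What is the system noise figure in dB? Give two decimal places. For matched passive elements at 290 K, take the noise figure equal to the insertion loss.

5.62 dB

Convert to linear (a loss of L dB is a gain of −L dB): F_i = 10^(NF_i/10), G_i = 10^(G_i,dB/10)
  Stage 1: F_1 = 10^(2.68/10) = 1.854, G_1 = 10^(−2.68/10) = 0.5395
  Stage 2: F_2 = 10^(1.47/10) = 1.403, G_2 = 10^(−1.47/10) = 0.7129
  Stage 3: F_3 = 10^(1.47/10) = 1.403, G_3 = 10^(16.2/10) = 41.69
Friis cascade:
  F = 1.854 + (1.403 − 1)/0.5395 + (1.403 − 1)/0.3846 = 3.648
NF = 10 log₁₀(3.648) = 5.62 dB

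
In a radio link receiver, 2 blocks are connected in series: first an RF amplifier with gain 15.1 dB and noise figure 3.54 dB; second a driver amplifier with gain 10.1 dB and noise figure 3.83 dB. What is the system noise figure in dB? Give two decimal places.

Convert to linear (a loss of L dB is a gain of −L dB): F_i = 10^(NF_i/10), G_i = 10^(G_i,dB/10)
  Stage 1: F_1 = 10^(3.54/10) = 2.259, G_1 = 10^(15.1/10) = 32.36
  Stage 2: F_2 = 10^(3.83/10) = 2.415, G_2 = 10^(10.1/10) = 10.23
Friis cascade:
  F = 2.259 + (2.415 − 1)/32.36 = 2.303
NF = 10 log₁₀(2.303) = 3.62 dB

3.62 dB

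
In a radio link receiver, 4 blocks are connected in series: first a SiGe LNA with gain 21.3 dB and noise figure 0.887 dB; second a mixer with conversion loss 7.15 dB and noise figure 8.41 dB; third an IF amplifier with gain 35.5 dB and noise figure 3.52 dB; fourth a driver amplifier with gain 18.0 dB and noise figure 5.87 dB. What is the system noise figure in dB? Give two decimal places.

Convert to linear (a loss of L dB is a gain of −L dB): F_i = 10^(NF_i/10), G_i = 10^(G_i,dB/10)
  Stage 1: F_1 = 10^(0.887/10) = 1.227, G_1 = 10^(21.3/10) = 134.9
  Stage 2: F_2 = 10^(8.41/10) = 6.934, G_2 = 10^(−7.15/10) = 0.1928
  Stage 3: F_3 = 10^(3.52/10) = 2.249, G_3 = 10^(35.5/10) = 3548
  Stage 4: F_4 = 10^(5.87/10) = 3.864, G_4 = 10^(18.0/10) = 63.10
Friis cascade:
  F = 1.227 + (6.934 − 1)/134.9 + (2.249 − 1)/26.00 + (3.864 − 1)/9.226×10⁴ = 1.319
NF = 10 log₁₀(1.319) = 1.20 dB

1.20 dB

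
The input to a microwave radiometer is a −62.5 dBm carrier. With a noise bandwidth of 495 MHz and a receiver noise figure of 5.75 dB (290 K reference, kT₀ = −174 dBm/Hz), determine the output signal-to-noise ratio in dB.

Noise floor: N = −174 + 10 log₁₀(B) + NF
10 log₁₀(4.95×10⁸) = 86.95 dB
N = −174 + 86.95 + 5.75 = −81.30 dBm
SNR = P_sig − N = −62.5 − (−81.30) = 18.80 dB → 18.8 dB

18.8 dB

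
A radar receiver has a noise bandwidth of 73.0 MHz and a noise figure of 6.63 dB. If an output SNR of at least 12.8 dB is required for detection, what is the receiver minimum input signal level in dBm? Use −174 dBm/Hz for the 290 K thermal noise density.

Sensitivity = −174 + 10 log₁₀(B) + NF + SNR_min
= −174 + 78.63 + 6.63 + 12.8
= −75.94 dBm → −75.9 dBm

−75.9 dBm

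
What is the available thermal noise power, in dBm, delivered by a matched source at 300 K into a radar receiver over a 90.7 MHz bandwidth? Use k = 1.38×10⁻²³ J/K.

P_n = kTB = 1.38×10⁻²³ × 300 × 9.07×10⁷ = 3.75×10⁻¹³ W
In dBm: 10 log₁₀(3.75×10⁻¹³ / 10⁻³) = −94.3 dBm

−94.3 dBm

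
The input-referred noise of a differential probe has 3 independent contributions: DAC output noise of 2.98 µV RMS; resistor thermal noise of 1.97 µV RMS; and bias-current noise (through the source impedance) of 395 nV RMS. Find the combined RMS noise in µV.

3.59 µV

Uncorrelated sources add in power (mean-square): V_tot = √(ΣV_i²)
V_tot = √[(2.98×10⁻⁶)² + (1.97×10⁻⁶)² + (3.95×10⁻⁷)²] = 3.59×10⁻⁶ V = 3.59 µV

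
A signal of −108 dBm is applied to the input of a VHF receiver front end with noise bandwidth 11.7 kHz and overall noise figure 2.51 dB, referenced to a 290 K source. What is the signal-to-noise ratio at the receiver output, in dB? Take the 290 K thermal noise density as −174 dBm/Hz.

Noise floor: N = −174 + 10 log₁₀(B) + NF
10 log₁₀(1.17×10⁴) = 40.68 dB
N = −174 + 40.68 + 2.51 = −130.81 dBm
SNR = P_sig − N = −108 − (−130.81) = 22.81 dB → 22.8 dB

22.8 dB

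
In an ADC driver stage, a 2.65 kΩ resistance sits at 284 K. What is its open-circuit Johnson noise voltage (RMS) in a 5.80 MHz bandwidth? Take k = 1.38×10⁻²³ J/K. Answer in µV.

15.5 µV

V_n = √(4kTRB)
4kTRB = 4 × 1.38×10⁻²³ × 284 × 2.65×10³ × 5.80×10⁶ = 2.41×10⁻¹⁰ V²
V_n = √(2.41×10⁻¹⁰) = 1.55×10⁻⁵ V = 15.5 µV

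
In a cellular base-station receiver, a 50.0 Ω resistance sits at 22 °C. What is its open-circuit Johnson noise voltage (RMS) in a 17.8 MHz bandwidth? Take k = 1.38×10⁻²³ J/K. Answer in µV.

T = 22 °C + 273.15 = 295.15 K
V_n = √(4kTRB)
4kTRB = 4 × 1.38×10⁻²³ × 295.15 × 5.00×10¹ × 1.78×10⁷ = 1.45×10⁻¹¹ V²
V_n = √(1.45×10⁻¹¹) = 3.81×10⁻⁶ V = 3.81 µV

3.81 µV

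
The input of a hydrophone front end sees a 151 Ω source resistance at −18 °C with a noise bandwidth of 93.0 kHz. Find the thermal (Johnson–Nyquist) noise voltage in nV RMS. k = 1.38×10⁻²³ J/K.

T = −18 °C + 273.15 = 255.15 K
V_n = √(4kTRB)
4kTRB = 4 × 1.38×10⁻²³ × 255.15 × 1.51×10² × 9.30×10⁴ = 1.98×10⁻¹³ V²
V_n = √(1.98×10⁻¹³) = 4.45×10⁻⁷ V = 445 nV

445 nV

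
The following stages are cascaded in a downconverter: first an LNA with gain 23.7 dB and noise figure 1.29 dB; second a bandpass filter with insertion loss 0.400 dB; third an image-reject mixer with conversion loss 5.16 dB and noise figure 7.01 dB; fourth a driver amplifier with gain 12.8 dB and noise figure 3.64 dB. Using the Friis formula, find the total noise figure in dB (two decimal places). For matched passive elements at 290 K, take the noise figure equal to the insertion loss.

Convert to linear (a loss of L dB is a gain of −L dB): F_i = 10^(NF_i/10), G_i = 10^(G_i,dB/10)
  Stage 1: F_1 = 10^(1.29/10) = 1.346, G_1 = 10^(23.7/10) = 234.4
  Stage 2: F_2 = 10^(0.400/10) = 1.096, G_2 = 10^(−0.400/10) = 0.9120
  Stage 3: F_3 = 10^(7.01/10) = 5.023, G_3 = 10^(−5.16/10) = 0.3048
  Stage 4: F_4 = 10^(3.64/10) = 2.312, G_4 = 10^(12.8/10) = 19.05
Friis cascade:
  F = 1.346 + (1.096 − 1)/234.4 + (5.023 − 1)/213.8 + (2.312 − 1)/65.16 = 1.385
NF = 10 log₁₀(1.385) = 1.42 dB

1.42 dB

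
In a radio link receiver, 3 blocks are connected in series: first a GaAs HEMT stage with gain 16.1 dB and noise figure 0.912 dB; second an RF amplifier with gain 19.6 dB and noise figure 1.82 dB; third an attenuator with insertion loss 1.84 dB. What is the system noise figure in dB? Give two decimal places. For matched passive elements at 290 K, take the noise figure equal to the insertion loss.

0.96 dB

Convert to linear (a loss of L dB is a gain of −L dB): F_i = 10^(NF_i/10), G_i = 10^(G_i,dB/10)
  Stage 1: F_1 = 10^(0.912/10) = 1.234, G_1 = 10^(16.1/10) = 40.74
  Stage 2: F_2 = 10^(1.82/10) = 1.521, G_2 = 10^(19.6/10) = 91.20
  Stage 3: F_3 = 10^(1.84/10) = 1.528, G_3 = 10^(−1.84/10) = 0.6546
Friis cascade:
  F = 1.234 + (1.521 − 1)/40.74 + (1.528 − 1)/3715 = 1.247
NF = 10 log₁₀(1.247) = 0.96 dB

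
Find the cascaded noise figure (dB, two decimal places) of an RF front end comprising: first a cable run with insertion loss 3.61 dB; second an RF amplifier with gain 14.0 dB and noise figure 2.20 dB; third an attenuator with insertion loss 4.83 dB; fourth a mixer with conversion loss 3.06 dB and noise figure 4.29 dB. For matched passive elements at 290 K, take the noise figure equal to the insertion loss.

Convert to linear (a loss of L dB is a gain of −L dB): F_i = 10^(NF_i/10), G_i = 10^(G_i,dB/10)
  Stage 1: F_1 = 10^(3.61/10) = 2.296, G_1 = 10^(−3.61/10) = 0.4355
  Stage 2: F_2 = 10^(2.20/10) = 1.660, G_2 = 10^(14.0/10) = 25.12
  Stage 3: F_3 = 10^(4.83/10) = 3.041, G_3 = 10^(−4.83/10) = 0.3289
  Stage 4: F_4 = 10^(4.29/10) = 2.685, G_4 = 10^(−3.06/10) = 0.4943
Friis cascade:
  F = 2.296 + (1.660 − 1)/0.4355 + (3.041 − 1)/10.94 + (2.685 − 1)/3.597 = 4.466
NF = 10 log₁₀(4.466) = 6.50 dB

6.50 dB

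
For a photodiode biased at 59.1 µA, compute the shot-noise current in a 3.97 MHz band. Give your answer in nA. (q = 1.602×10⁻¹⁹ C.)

I_n = √(2qI·B)
2qI·B = 2 × 1.602×10⁻¹⁹ × 5.91×10⁻⁵ × 3.97×10⁶ = 7.52×10⁻¹⁷ A²
I_n = √(7.52×10⁻¹⁷) = 8.67×10⁻⁹ A = 8.67 nA

8.67 nA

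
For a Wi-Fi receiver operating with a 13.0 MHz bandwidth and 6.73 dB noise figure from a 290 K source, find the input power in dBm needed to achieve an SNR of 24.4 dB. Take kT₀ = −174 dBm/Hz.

Sensitivity = −174 + 10 log₁₀(B) + NF + SNR_min
= −174 + 71.14 + 6.73 + 24.4
= −71.73 dBm → −71.7 dBm

−71.7 dBm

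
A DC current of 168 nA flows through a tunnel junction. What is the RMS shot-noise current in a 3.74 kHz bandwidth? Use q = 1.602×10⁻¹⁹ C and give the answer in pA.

14.2 pA

I_n = √(2qI·B)
2qI·B = 2 × 1.602×10⁻¹⁹ × 1.68×10⁻⁷ × 3.74×10³ = 2.01×10⁻²² A²
I_n = √(2.01×10⁻²²) = 1.42×10⁻¹¹ A = 14.2 pA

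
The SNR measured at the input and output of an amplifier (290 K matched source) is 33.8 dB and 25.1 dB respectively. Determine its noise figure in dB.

8.7 dB

NF (dB) = SNR_in(dB) − SNR_out(dB) when the source is at T₀
NF = 33.8 − 25.1 = 8.7 dB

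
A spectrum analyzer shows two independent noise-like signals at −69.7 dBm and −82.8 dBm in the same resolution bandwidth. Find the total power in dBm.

−69.5 dBm

Convert to linear, add, convert back:
P₁ = 1.07×10⁻¹⁰ W, P₂ = 5.25×10⁻¹² W
P_tot = 1.12×10⁻¹⁰ W → 10 log₁₀(P_tot / 10⁻³) = −69.5 dBm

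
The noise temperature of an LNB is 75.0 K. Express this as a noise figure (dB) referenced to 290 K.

0.999 dB

F = 1 + T_e/T₀ = 1 + 75.0/290 = 1.25862
NF = 10 log₁₀(1.25862) = 0.999 dB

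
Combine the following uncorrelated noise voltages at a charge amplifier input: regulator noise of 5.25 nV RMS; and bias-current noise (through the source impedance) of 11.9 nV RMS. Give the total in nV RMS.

Uncorrelated sources add in power (mean-square): V_tot = √(ΣV_i²)
V_tot = √[(5.25×10⁻⁹)² + (1.19×10⁻⁸)²] = 1.30×10⁻⁸ V = 13.0 nV

13.0 nV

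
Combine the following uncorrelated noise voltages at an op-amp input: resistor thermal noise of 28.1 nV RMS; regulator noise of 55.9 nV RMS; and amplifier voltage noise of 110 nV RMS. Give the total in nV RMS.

127 nV

Uncorrelated sources add in power (mean-square): V_tot = √(ΣV_i²)
V_tot = √[(2.81×10⁻⁸)² + (5.59×10⁻⁸)² + (1.10×10⁻⁷)²] = 1.27×10⁻⁷ V = 127 nV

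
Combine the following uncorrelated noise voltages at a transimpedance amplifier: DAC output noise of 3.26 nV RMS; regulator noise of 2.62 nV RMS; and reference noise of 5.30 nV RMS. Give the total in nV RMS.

Uncorrelated sources add in power (mean-square): V_tot = √(ΣV_i²)
V_tot = √[(3.26×10⁻⁹)² + (2.62×10⁻⁹)² + (5.30×10⁻⁹)²] = 6.75×10⁻⁹ V = 6.75 nV

6.75 nV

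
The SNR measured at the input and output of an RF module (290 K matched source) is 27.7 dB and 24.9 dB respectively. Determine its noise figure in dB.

NF (dB) = SNR_in(dB) − SNR_out(dB) when the source is at T₀
NF = 27.7 − 24.9 = 2.8 dB

2.8 dB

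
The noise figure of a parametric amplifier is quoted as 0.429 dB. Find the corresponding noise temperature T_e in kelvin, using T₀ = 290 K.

F = 10^(0.429/10) = 1.10382
T_e = (F − 1)·T₀ = (1.10382 − 1) × 290 = 30.1 K

30.1 K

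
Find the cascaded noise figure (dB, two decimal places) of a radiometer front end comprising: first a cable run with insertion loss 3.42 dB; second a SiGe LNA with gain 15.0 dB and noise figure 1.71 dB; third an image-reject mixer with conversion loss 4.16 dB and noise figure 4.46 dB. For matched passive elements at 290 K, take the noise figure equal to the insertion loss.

5.29 dB

Convert to linear (a loss of L dB is a gain of −L dB): F_i = 10^(NF_i/10), G_i = 10^(G_i,dB/10)
  Stage 1: F_1 = 10^(3.42/10) = 2.198, G_1 = 10^(−3.42/10) = 0.4550
  Stage 2: F_2 = 10^(1.71/10) = 1.483, G_2 = 10^(15.0/10) = 31.62
  Stage 3: F_3 = 10^(4.46/10) = 2.793, G_3 = 10^(−4.16/10) = 0.3837
Friis cascade:
  F = 2.198 + (1.483 − 1)/0.4550 + (2.793 − 1)/14.39 = 3.383
NF = 10 log₁₀(3.383) = 5.29 dB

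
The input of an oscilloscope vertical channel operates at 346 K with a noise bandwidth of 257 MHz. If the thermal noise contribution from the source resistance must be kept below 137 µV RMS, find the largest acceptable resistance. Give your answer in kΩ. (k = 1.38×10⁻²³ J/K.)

3.82 kΩ

Johnson–Nyquist: V_n = √(4kTRB) ⇒ R = V_n² / (4kTB)
4kTB = 4 × 1.38×10⁻²³ × 346 × 2.57×10⁸ = 4.91×10⁻¹²
R = (1.37×10⁻⁴)² / 4.91×10⁻¹² = 3.82×10³ Ω = 3.82 kΩ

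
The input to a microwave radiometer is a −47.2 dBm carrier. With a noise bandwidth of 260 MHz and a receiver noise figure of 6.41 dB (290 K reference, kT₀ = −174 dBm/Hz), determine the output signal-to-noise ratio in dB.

36.2 dB

Noise floor: N = −174 + 10 log₁₀(B) + NF
10 log₁₀(2.60×10⁸) = 84.15 dB
N = −174 + 84.15 + 6.41 = −83.44 dBm
SNR = P_sig − N = −47.2 − (−83.44) = 36.24 dB → 36.2 dB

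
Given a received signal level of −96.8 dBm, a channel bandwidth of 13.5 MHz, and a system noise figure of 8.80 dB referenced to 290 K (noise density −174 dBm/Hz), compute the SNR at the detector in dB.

Noise floor: N = −174 + 10 log₁₀(B) + NF
10 log₁₀(1.35×10⁷) = 71.3 dB
N = −174 + 71.3 + 8.80 = −93.90 dBm
SNR = P_sig − N = −96.8 − (−93.90) = −2.90 dB → −2.9 dB

−2.9 dB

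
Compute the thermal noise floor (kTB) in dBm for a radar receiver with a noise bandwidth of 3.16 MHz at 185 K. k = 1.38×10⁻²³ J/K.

−110.9 dBm

P_n = kTB = 1.38×10⁻²³ × 185 × 3.16×10⁶ = 8.07×10⁻¹⁵ W
In dBm: 10 log₁₀(8.07×10⁻¹⁵ / 10⁻³) = −110.9 dBm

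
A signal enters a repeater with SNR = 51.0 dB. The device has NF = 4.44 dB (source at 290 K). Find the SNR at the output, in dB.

46.56 dB

By definition F = SNR_in/SNR_out, so in dB: SNR_out = SNR_in − NF
SNR_out = 51.0 − 4.44 = 46.56 dB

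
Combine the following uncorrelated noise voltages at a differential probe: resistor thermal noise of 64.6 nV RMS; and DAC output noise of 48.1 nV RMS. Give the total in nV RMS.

80.5 nV

Uncorrelated sources add in power (mean-square): V_tot = √(ΣV_i²)
V_tot = √[(6.46×10⁻⁸)² + (4.81×10⁻⁸)²] = 8.05×10⁻⁸ V = 80.5 nV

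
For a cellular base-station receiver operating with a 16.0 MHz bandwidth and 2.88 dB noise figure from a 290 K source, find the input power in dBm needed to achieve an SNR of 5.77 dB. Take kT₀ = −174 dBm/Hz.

Sensitivity = −174 + 10 log₁₀(B) + NF + SNR_min
= −174 + 72.04 + 2.88 + 5.77
= −93.31 dBm → −93.3 dBm

−93.3 dBm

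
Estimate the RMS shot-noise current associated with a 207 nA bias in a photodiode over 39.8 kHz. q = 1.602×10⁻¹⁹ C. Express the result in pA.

51.4 pA

I_n = √(2qI·B)
2qI·B = 2 × 1.602×10⁻¹⁹ × 2.07×10⁻⁷ × 3.98×10⁴ = 2.64×10⁻²¹ A²
I_n = √(2.64×10⁻²¹) = 5.14×10⁻¹¹ A = 51.4 pA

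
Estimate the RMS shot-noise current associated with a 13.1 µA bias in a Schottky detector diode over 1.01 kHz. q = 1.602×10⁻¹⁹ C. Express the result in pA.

I_n = √(2qI·B)
2qI·B = 2 × 1.602×10⁻¹⁹ × 1.31×10⁻⁵ × 1.01×10³ = 4.24×10⁻²¹ A²
I_n = √(4.24×10⁻²¹) = 6.51×10⁻¹¹ A = 65.1 pA

65.1 pA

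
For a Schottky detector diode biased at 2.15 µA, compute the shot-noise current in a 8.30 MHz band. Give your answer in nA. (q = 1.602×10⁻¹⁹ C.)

2.39 nA

I_n = √(2qI·B)
2qI·B = 2 × 1.602×10⁻¹⁹ × 2.15×10⁻⁶ × 8.30×10⁶ = 5.72×10⁻¹⁸ A²
I_n = √(5.72×10⁻¹⁸) = 2.39×10⁻⁹ A = 2.39 nA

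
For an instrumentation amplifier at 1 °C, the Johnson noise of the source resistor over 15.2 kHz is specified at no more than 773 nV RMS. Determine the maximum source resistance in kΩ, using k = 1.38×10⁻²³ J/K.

T = 1 °C + 273.15 = 274.15 K
Johnson–Nyquist: V_n = √(4kTRB) ⇒ R = V_n² / (4kTB)
4kTB = 4 × 1.38×10⁻²³ × 274.15 × 1.52×10⁴ = 2.30×10⁻¹⁶
R = (7.73×10⁻⁷)² / 2.30×10⁻¹⁶ = 2.60×10³ Ω = 2.60 kΩ

2.60 kΩ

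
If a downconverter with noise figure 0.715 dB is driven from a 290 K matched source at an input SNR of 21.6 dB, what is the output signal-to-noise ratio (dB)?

20.885 dB

By definition F = SNR_in/SNR_out, so in dB: SNR_out = SNR_in − NF
SNR_out = 21.6 − 0.715 = 20.885 dB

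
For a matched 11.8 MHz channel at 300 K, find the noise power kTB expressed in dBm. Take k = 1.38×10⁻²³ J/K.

−103.1 dBm

P_n = kTB = 1.38×10⁻²³ × 300 × 1.18×10⁷ = 4.89×10⁻¹⁴ W
In dBm: 10 log₁₀(4.89×10⁻¹⁴ / 10⁻³) = −103.1 dBm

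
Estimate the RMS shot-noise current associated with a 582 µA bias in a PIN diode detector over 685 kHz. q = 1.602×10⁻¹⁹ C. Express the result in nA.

I_n = √(2qI·B)
2qI·B = 2 × 1.602×10⁻¹⁹ × 5.82×10⁻⁴ × 6.85×10⁵ = 1.28×10⁻¹⁶ A²
I_n = √(1.28×10⁻¹⁶) = 1.13×10⁻⁸ A = 11.3 nA

11.3 nA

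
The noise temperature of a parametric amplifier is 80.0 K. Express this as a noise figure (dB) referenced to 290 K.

F = 1 + T_e/T₀ = 1 + 80.0/290 = 1.27586
NF = 10 log₁₀(1.27586) = 1.06 dB

1.06 dB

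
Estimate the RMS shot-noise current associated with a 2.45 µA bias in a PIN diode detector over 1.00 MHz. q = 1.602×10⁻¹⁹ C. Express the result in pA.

I_n = √(2qI·B)
2qI·B = 2 × 1.602×10⁻¹⁹ × 2.45×10⁻⁶ × 1.00×10⁶ = 7.85×10⁻¹⁹ A²
I_n = √(7.85×10⁻¹⁹) = 8.86×10⁻¹⁰ A = 886 pA

886 pA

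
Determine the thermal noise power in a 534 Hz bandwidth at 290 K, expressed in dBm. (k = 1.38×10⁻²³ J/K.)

P_n = kTB = 1.38×10⁻²³ × 290 × 5.34×10² = 2.14×10⁻¹⁸ W
In dBm: 10 log₁₀(2.14×10⁻¹⁸ / 10⁻³) = −146.7 dBm

−146.7 dBm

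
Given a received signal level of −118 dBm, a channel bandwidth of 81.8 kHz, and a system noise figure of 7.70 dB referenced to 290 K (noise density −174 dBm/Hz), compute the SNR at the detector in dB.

−0.8 dB

Noise floor: N = −174 + 10 log₁₀(B) + NF
10 log₁₀(8.18×10⁴) = 49.13 dB
N = −174 + 49.13 + 7.70 = −117.17 dBm
SNR = P_sig − N = −118 − (−117.17) = −0.83 dB → −0.8 dB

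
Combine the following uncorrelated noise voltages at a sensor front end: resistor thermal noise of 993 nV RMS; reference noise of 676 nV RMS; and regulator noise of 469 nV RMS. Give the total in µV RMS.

Uncorrelated sources add in power (mean-square): V_tot = √(ΣV_i²)
V_tot = √[(9.93×10⁻⁷)² + (6.76×10⁻⁷)² + (4.69×10⁻⁷)²] = 1.29×10⁻⁶ V = 1.29 µV

1.29 µV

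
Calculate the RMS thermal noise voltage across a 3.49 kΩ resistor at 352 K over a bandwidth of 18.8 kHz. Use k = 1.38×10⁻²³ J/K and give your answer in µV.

1.13 µV

V_n = √(4kTRB)
4kTRB = 4 × 1.38×10⁻²³ × 352 × 3.49×10³ × 1.88×10⁴ = 1.27×10⁻¹² V²
V_n = √(1.27×10⁻¹²) = 1.13×10⁻⁶ V = 1.13 µV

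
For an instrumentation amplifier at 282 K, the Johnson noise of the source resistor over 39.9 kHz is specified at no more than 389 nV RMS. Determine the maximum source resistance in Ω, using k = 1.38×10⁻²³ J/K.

244 Ω

Johnson–Nyquist: V_n = √(4kTRB) ⇒ R = V_n² / (4kTB)
4kTB = 4 × 1.38×10⁻²³ × 282 × 3.99×10⁴ = 6.21×10⁻¹⁶
R = (3.89×10⁻⁷)² / 6.21×10⁻¹⁶ = 2.44×10² Ω = 244 Ω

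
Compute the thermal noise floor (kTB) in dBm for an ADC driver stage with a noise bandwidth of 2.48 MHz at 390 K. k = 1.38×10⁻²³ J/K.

P_n = kTB = 1.38×10⁻²³ × 390 × 2.48×10⁶ = 1.33×10⁻¹⁴ W
In dBm: 10 log₁₀(1.33×10⁻¹⁴ / 10⁻³) = −108.7 dBm

−108.7 dBm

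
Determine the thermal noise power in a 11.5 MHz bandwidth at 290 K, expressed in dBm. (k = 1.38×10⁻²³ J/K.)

P_n = kTB = 1.38×10⁻²³ × 290 × 1.15×10⁷ = 4.60×10⁻¹⁴ W
In dBm: 10 log₁₀(4.60×10⁻¹⁴ / 10⁻³) = −103.4 dBm

−103.4 dBm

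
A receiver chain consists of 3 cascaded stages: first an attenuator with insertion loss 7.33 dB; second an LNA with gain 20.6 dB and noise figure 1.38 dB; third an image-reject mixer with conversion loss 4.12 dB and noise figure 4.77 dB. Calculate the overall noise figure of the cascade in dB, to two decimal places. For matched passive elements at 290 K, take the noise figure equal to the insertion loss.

Convert to linear (a loss of L dB is a gain of −L dB): F_i = 10^(NF_i/10), G_i = 10^(G_i,dB/10)
  Stage 1: F_1 = 10^(7.33/10) = 5.408, G_1 = 10^(−7.33/10) = 0.1849
  Stage 2: F_2 = 10^(1.38/10) = 1.374, G_2 = 10^(20.6/10) = 114.8
  Stage 3: F_3 = 10^(4.77/10) = 2.999, G_3 = 10^(−4.12/10) = 0.3873
Friis cascade:
  F = 5.408 + (1.374 − 1)/0.1849 + (2.999 − 1)/21.23 = 7.524
NF = 10 log₁₀(7.524) = 8.76 dB

8.76 dB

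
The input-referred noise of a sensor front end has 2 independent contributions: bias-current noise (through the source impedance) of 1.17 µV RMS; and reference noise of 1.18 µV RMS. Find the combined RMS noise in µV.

1.66 µV

Uncorrelated sources add in power (mean-square): V_tot = √(ΣV_i²)
V_tot = √[(1.17×10⁻⁶)² + (1.18×10⁻⁶)²] = 1.66×10⁻⁶ V = 1.66 µV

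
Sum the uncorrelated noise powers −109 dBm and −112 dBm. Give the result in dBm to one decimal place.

−107.2 dBm

Convert to linear, add, convert back:
P₁ = 1.26×10⁻¹⁴ W, P₂ = 6.31×10⁻¹⁵ W
P_tot = 1.89×10⁻¹⁴ W → 10 log₁₀(P_tot / 10⁻³) = −107.2 dBm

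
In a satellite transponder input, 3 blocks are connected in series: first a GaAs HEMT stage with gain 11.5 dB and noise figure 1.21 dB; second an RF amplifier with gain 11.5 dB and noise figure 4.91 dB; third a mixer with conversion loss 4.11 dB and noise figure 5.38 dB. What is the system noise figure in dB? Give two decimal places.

Convert to linear (a loss of L dB is a gain of −L dB): F_i = 10^(NF_i/10), G_i = 10^(G_i,dB/10)
  Stage 1: F_1 = 10^(1.21/10) = 1.321, G_1 = 10^(11.5/10) = 14.13
  Stage 2: F_2 = 10^(4.91/10) = 3.097, G_2 = 10^(11.5/10) = 14.13
  Stage 3: F_3 = 10^(5.38/10) = 3.451, G_3 = 10^(−4.11/10) = 0.3882
Friis cascade:
  F = 1.321 + (3.097 − 1)/14.13 + (3.451 − 1)/199.5 = 1.482
NF = 10 log₁₀(1.482) = 1.71 dB

1.71 dB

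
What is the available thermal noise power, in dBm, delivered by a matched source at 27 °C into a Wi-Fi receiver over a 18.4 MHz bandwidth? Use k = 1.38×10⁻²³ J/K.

T = 27 °C + 273.15 = 300.15 K
P_n = kTB = 1.38×10⁻²³ × 300.15 × 1.84×10⁷ = 7.62×10⁻¹⁴ W
In dBm: 10 log₁₀(7.62×10⁻¹⁴ / 10⁻³) = −101.2 dBm

−101.2 dBm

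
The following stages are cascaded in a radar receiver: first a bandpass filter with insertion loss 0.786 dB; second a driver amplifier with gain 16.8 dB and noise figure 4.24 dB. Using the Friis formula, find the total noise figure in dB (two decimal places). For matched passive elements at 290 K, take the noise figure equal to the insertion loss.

5.03 dB

Convert to linear (a loss of L dB is a gain of −L dB): F_i = 10^(NF_i/10), G_i = 10^(G_i,dB/10)
  Stage 1: F_1 = 10^(0.786/10) = 1.198, G_1 = 10^(−0.786/10) = 0.8344
  Stage 2: F_2 = 10^(4.24/10) = 2.655, G_2 = 10^(16.8/10) = 47.86
Friis cascade:
  F = 1.198 + (2.655 − 1)/0.8344 = 3.181
NF = 10 log₁₀(3.181) = 5.03 dB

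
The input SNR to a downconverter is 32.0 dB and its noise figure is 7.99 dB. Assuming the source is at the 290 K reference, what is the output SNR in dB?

24.01 dB

By definition F = SNR_in/SNR_out, so in dB: SNR_out = SNR_in − NF
SNR_out = 32.0 − 7.99 = 24.01 dB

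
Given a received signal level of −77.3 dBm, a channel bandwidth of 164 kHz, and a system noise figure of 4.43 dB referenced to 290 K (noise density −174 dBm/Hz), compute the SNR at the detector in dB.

Noise floor: N = −174 + 10 log₁₀(B) + NF
10 log₁₀(1.64×10⁵) = 52.15 dB
N = −174 + 52.15 + 4.43 = −117.42 dBm
SNR = P_sig − N = −77.3 − (−117.42) = 40.12 dB → 40.1 dB

40.1 dB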